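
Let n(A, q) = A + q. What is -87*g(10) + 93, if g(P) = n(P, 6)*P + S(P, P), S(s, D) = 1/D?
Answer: -138357/10 ≈ -13836.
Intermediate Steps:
g(P) = 1/P + P*(6 + P) (g(P) = (P + 6)*P + 1/P = (6 + P)*P + 1/P = P*(6 + P) + 1/P = 1/P + P*(6 + P))
-87*g(10) + 93 = -87*(1 + 10²*(6 + 10))/10 + 93 = -87*(1 + 100*16)/10 + 93 = -87*(1 + 1600)/10 + 93 = -87*1601/10 + 93 = -139287/10 + 93 = -138357/10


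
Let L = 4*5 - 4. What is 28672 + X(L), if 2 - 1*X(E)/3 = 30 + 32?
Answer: 28492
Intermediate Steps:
L = 16 (L = 20 - 4 = 16)
X(E) = -180 (X(E) = 6 - 3*(30 + 32) = 6 - 3*62 = 6 - 186 = -180)
28672 + X(L) = 28672 - 180 = 28492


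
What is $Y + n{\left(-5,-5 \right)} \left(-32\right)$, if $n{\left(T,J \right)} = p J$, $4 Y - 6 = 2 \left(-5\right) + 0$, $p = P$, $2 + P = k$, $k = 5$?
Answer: $479$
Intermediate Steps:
$P = 3$ ($P = -2 + 5 = 3$)
$p = 3$
$Y = -1$ ($Y = \frac{3}{2} + \frac{2 \left(-5\right) + 0}{4} = \frac{3}{2} + \frac{-10 + 0}{4} = \frac{3}{2} + \frac{1}{4} \left(-10\right) = \frac{3}{2} - \frac{5}{2} = -1$)
$n{\left(T,J \right)} = 3 J$
$Y + n{\left(-5,-5 \right)} \left(-32\right) = -1 + 3 \left(-5\right) \left(-32\right) = -1 - -480 = -1 + 480 = 479$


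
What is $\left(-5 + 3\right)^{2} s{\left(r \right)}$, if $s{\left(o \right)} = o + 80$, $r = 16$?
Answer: $384$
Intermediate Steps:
$s{\left(o \right)} = 80 + o$
$\left(-5 + 3\right)^{2} s{\left(r \right)} = \left(-5 + 3\right)^{2} \left(80 + 16\right) = \left(-2\right)^{2} \cdot 96 = 4 \cdot 96 = 384$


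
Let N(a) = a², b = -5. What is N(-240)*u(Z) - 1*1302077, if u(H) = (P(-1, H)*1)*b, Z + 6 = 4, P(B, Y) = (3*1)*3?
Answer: -3894077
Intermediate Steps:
P(B, Y) = 9 (P(B, Y) = 3*3 = 9)
Z = -2 (Z = -6 + 4 = -2)
u(H) = -45 (u(H) = (9*1)*(-5) = 9*(-5) = -45)
N(-240)*u(Z) - 1*1302077 = (-240)²*(-45) - 1*1302077 = 57600*(-45) - 1302077 = -2592000 - 1302077 = -3894077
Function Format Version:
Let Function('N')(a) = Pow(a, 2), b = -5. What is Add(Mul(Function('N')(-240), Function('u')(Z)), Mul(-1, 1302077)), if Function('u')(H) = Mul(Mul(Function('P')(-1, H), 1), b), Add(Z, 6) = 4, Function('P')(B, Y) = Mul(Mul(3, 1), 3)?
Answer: -3894077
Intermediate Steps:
Function('P')(B, Y) = 9 (Function('P')(B, Y) = Mul(3, 3) = 9)
Z = -2 (Z = Add(-6, 4) = -2)
Function('u')(H) = -45 (Function('u')(H) = Mul(Mul(9, 1), -5) = Mul(9, -5) = -45)
Add(Mul(Function('N')(-240), Function('u')(Z)), Mul(-1, 1302077)) = Add(Mul(Pow(-240, 2), -45), Mul(-1, 1302077)) = Add(Mul(57600, -45), -1302077) = Add(-2592000, -1302077) = -3894077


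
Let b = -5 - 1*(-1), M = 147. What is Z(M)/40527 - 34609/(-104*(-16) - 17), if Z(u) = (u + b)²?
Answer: -16900240/824049 ≈ -20.509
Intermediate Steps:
b = -4 (b = -5 + 1 = -4)
Z(u) = (-4 + u)² (Z(u) = (u - 4)² = (-4 + u)²)
Z(M)/40527 - 34609/(-104*(-16) - 17) = (-4 + 147)²/40527 - 34609/(-104*(-16) - 17) = 143²*(1/40527) - 34609/(1664 - 17) = 20449*(1/40527) - 34609/1647 = 20449/40527 - 34609*1/1647 = 20449/40527 - 34609/1647 = -16900240/824049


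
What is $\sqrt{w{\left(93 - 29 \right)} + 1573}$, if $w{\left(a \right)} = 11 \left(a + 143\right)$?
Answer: $5 \sqrt{154} \approx 62.048$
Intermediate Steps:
$w{\left(a \right)} = 1573 + 11 a$ ($w{\left(a \right)} = 11 \left(143 + a\right) = 1573 + 11 a$)
$\sqrt{w{\left(93 - 29 \right)} + 1573} = \sqrt{\left(1573 + 11 \left(93 - 29\right)\right) + 1573} = \sqrt{\left(1573 + 11 \cdot 64\right) + 1573} = \sqrt{\left(1573 + 704\right) + 1573} = \sqrt{2277 + 1573} = \sqrt{3850} = 5 \sqrt{154}$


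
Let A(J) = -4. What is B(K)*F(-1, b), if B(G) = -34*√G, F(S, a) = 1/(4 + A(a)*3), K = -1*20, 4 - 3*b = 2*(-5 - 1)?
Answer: 17*I*√5/2 ≈ 19.007*I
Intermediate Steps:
b = 16/3 (b = 4/3 - 2*(-5 - 1)/3 = 4/3 - 2*(-6)/3 = 4/3 - ⅓*(-12) = 4/3 + 4 = 16/3 ≈ 5.3333)
K = -20
F(S, a) = -⅛ (F(S, a) = 1/(4 - 4*3) = 1/(4 - 12) = 1/(-8) = -⅛)
B(K)*F(-1, b) = -68*I*√5*(-⅛) = 17*I*√5/2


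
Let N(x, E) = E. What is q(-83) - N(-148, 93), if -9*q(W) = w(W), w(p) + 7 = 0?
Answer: -830/9 ≈ -92.222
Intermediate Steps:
w(p) = -7 (w(p) = -7 + 0 = -7)
q(W) = 7/9 (q(W) = -1/9*(-7) = 7/9)
q(-83) - N(-148, 93) = 7/9 - 1*93 = 7/9 - 93 = -830/9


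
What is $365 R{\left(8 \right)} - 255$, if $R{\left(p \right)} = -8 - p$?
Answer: $-6095$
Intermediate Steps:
$365 R{\left(8 \right)} - 255 = 365 \left(-8 - 8\right) - 255 = 365 \left(-16\right) - 255 = -5840 - 255 = -6095$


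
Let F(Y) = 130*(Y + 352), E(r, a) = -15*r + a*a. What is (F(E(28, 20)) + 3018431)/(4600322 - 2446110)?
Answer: 3061591/2154212 ≈ 1.4212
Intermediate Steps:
E(r, a) = a² - 15*r (E(r, a) = -15*r + a² = a² - 15*r)
F(Y) = 45760 + 130*Y (F(Y) = 130*(352 + Y) = 45760 + 130*Y)
(F(E(28, 20)) + 3018431)/(4600322 - 2446110) = ((45760 + 130*(20² - 15*28)) + 3018431)/(4600322 - 2446110) = ((45760 + 130*(400 - 420)) + 3018431)/2154212 = ((45760 + 130*(-20)) + 3018431)*(1/2154212) = ((45760 - 2600) + 3018431)*(1/2154212) = (43160 + 3018431)*(1/2154212) = 3061591*(1/2154212) = 3061591/2154212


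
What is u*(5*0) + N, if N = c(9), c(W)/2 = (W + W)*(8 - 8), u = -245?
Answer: 0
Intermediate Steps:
c(W) = 0 (c(W) = 2*((W + W)*(8 - 8)) = 2*((2*W)*0) = 2*0 = 0)
N = 0
u*(5*0) + N = -1225*0 + 0 = -245*0 + 0 = 0 + 0 = 0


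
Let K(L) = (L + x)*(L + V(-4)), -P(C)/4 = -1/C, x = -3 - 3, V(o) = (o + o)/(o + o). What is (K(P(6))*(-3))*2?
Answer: 160/3 ≈ 53.333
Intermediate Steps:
V(o) = 1 (V(o) = (2*o)/((2*o)) = (2*o)*(1/(2*o)) = 1)
x = -6
P(C) = 4/C (P(C) = -(-4)/C = 4/C)
K(L) = (1 + L)*(-6 + L) (K(L) = (L - 6)*(L + 1) = (-6 + L)*(1 + L) = (1 + L)*(-6 + L))
(K(P(6))*(-3))*2 = ((-6 + (4/6)² - 20/6)*(-3))*2 = ((-6 + (4*(⅙))² - 20/6)*(-3))*2 = ((-6 + (⅔)² - 5*⅔)*(-3))*2 = ((-6 + 4/9 - 10/3)*(-3))*2 = -80/9*(-3)*2 = (80/3)*2 = 160/3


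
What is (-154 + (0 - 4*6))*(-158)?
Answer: 28124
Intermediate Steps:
(-154 + (0 - 4*6))*(-158) = (-154 + (0 - 24))*(-158) = (-154 - 24)*(-158) = -178*(-158) = 28124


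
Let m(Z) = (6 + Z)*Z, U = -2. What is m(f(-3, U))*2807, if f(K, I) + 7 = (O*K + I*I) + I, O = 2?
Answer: 154385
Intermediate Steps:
f(K, I) = -7 + I + I² + 2*K (f(K, I) = -7 + ((2*K + I*I) + I) = -7 + ((2*K + I²) + I) = -7 + ((I² + 2*K) + I) = -7 + (I + I² + 2*K) = -7 + I + I² + 2*K)
m(Z) = Z*(6 + Z)
m(f(-3, U))*2807 = ((-7 - 2 + (-2)² + 2*(-3))*(6 + (-7 - 2 + (-2)² + 2*(-3))))*2807 = ((-7 - 2 + 4 - 6)*(6 + (-7 - 2 + 4 - 6)))*2807 = -11*(6 - 11)*2807 = -11*(-5)*2807 = 55*2807 = 154385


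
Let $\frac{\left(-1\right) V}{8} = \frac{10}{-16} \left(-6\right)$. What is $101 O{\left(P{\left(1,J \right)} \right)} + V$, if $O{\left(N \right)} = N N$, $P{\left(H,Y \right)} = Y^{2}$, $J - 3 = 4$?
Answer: $242471$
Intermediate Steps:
$J = 7$ ($J = 3 + 4 = 7$)
$O{\left(N \right)} = N^{2}$
$V = -30$ ($V = - 8 \frac{10}{-16} \left(-6\right) = - 8 \cdot 10 \left(- \frac{1}{16}\right) \left(-6\right) = - 8 \left(\left(- \frac{5}{8}\right) \left(-6\right)\right) = \left(-8\right) \frac{15}{4} = -30$)
$101 O{\left(P{\left(1,J \right)} \right)} + V = 101 \left(7^{2}\right)^{2} - 30 = 101 \cdot 49^{2} - 30 = 101 \cdot 2401 - 30 = 242501 - 30 = 242471$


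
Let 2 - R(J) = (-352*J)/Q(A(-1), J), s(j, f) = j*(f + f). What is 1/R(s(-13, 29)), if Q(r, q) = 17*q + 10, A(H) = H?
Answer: 1601/36378 ≈ 0.044010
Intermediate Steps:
Q(r, q) = 10 + 17*q
s(j, f) = 2*f*j (s(j, f) = j*(2*f) = 2*f*j)
R(J) = 2 + 352*J/(10 + 17*J) (R(J) = 2 - (-352*J)/(10 + 17*J) = 2 - (-352)*J/(10 + 17*J) = 2 + 352*J/(10 + 17*J))
1/R(s(-13, 29)) = 1/(2*(10 + 193*(2*29*(-13)))/(10 + 17*(2*29*(-13)))) = 1/(2*(10 + 193*(-754))/(10 + 17*(-754))) = 1/(2*(10 - 145522)/(10 - 12818)) = 1/(2*(-145512)/(-12808)) = 1/(2*(-1/12808)*(-145512)) = 1/(36378/1601) = 1601/36378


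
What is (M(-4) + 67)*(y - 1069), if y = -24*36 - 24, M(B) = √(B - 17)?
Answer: -131119 - 1957*I*√21 ≈ -1.3112e+5 - 8968.1*I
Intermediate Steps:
M(B) = √(-17 + B)
y = -888 (y = -864 - 24 = -888)
(M(-4) + 67)*(y - 1069) = (√(-17 - 4) + 67)*(-888 - 1069) = (√(-21) + 67)*(-1957) = (I*√21 + 67)*(-1957) = (67 + I*√21)*(-1957) = -131119 - 1957*I*√21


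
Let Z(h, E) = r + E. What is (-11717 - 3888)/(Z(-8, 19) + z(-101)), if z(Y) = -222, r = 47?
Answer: 15605/156 ≈ 100.03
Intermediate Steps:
Z(h, E) = 47 + E
(-11717 - 3888)/(Z(-8, 19) + z(-101)) = (-11717 - 3888)/((47 + 19) - 222) = -15605/(66 - 222) = -15605/(-156) = -15605*(-1/156) = 15605/156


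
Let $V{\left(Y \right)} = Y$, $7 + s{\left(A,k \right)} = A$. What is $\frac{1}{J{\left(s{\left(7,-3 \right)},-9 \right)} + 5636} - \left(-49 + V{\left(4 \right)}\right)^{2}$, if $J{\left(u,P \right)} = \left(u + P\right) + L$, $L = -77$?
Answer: $- \frac{11238749}{5550} \approx -2025.0$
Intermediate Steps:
$s{\left(A,k \right)} = -7 + A$
$J{\left(u,P \right)} = -77 + P + u$ ($J{\left(u,P \right)} = \left(u + P\right) - 77 = \left(P + u\right) - 77 = -77 + P + u$)
$\frac{1}{J{\left(s{\left(7,-3 \right)},-9 \right)} + 5636} - \left(-49 + V{\left(4 \right)}\right)^{2} = \frac{1}{\left(-77 - 9 + \left(-7 + 7\right)\right) + 5636} - \left(-49 + 4\right)^{2} = \frac{1}{\left(-77 - 9 + 0\right) + 5636} - \left(-45\right)^{2} = \frac{1}{-86 + 5636} - 2025 = \frac{1}{5550} - 2025 = - \frac{11238749}{5550}$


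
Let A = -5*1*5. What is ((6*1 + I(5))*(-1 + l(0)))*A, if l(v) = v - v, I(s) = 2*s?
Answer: 400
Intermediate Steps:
A = -25 (A = -5*5 = -25)
l(v) = 0
((6*1 + I(5))*(-1 + l(0)))*A = ((6*1 + 2*5)*(-1 + 0))*(-25) = ((6 + 10)*(-1))*(-25) = (16*(-1))*(-25) = -16*(-25) = 400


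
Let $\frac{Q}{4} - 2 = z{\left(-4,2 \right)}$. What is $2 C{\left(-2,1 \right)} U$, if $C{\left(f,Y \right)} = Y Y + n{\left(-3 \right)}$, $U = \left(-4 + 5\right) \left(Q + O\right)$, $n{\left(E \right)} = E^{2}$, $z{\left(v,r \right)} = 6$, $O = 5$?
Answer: $740$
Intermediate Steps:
$Q = 32$ ($Q = 8 + 4 \cdot 6 = 8 + 24 = 32$)
$U = 37$ ($U = \left(-4 + 5\right) \left(32 + 5\right) = 1 \cdot 37 = 37$)
$C{\left(f,Y \right)} = 9 + Y^{2}$ ($C{\left(f,Y \right)} = Y Y + \left(-3\right)^{2} = Y^{2} + 9 = 9 + Y^{2}$)
$2 C{\left(-2,1 \right)} U = 2 \left(9 + 1^{2}\right) 37 = 2 \left(9 + 1\right) 37 = 2 \cdot 10 \cdot 37 = 20 \cdot 37 = 740$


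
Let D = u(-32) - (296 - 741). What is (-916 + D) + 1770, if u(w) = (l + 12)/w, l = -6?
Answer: 20781/16 ≈ 1298.8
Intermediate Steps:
u(w) = 6/w (u(w) = (-6 + 12)/w = 6/w)
D = 7117/16 (D = 6/(-32) - (296 - 741) = 6*(-1/32) - 1*(-445) = -3/16 + 445 = 7117/16 ≈ 444.81)
(-916 + D) + 1770 = (-916 + 7117/16) + 1770 = -7539/16 + 1770 = 20781/16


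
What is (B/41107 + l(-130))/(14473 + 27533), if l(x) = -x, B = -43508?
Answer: 2650201/863370321 ≈ 0.0030696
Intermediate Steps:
(B/41107 + l(-130))/(14473 + 27533) = (-43508/41107 - 1*(-130))/(14473 + 27533) = (-43508*1/41107 + 130)/42006 = (-43508/41107 + 130)*(1/42006) = (5300402/41107)*(1/42006) = 2650201/863370321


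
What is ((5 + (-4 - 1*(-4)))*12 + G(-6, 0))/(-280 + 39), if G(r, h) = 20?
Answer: -80/241 ≈ -0.33195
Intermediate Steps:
((5 + (-4 - 1*(-4)))*12 + G(-6, 0))/(-280 + 39) = ((5 + (-4 - 1*(-4)))*12 + 20)/(-280 + 39) = ((5 + (-4 + 4))*12 + 20)/(-241) = ((5 + 0)*12 + 20)*(-1/241) = (5*12 + 20)*(-1/241) = (60 + 20)*(-1/241) = 80*(-1/241) = -80/241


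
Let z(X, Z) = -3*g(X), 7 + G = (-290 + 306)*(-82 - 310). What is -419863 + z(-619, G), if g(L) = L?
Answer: -418006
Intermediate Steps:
G = -6279 (G = -7 + (-290 + 306)*(-82 - 310) = -7 + 16*(-392) = -7 - 6272 = -6279)
z(X, Z) = -3*X
-419863 + z(-619, G) = -419863 - 3*(-619) = -419863 + 1857 = -418006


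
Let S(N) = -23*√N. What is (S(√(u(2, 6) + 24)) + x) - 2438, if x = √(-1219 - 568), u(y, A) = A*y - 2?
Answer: -2438 - 23*34^(¼) + I*√1787 ≈ -2493.5 + 42.273*I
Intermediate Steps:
u(y, A) = -2 + A*y
x = I*√1787 (x = √(-1787) = I*√1787 ≈ 42.273*I)
(S(√(u(2, 6) + 24)) + x) - 2438 = (-23*((-2 + 6*2) + 24)^(¼) + I*√1787) - 2438 = (-23*((-2 + 12) + 24)^(¼) + I*√1787) - 2438 = (-23*(10 + 24)^(¼) + I*√1787) - 2438 = (-23*34^(¼) + I*√1787) - 2438 = -2438 - 23*34^(¼) + I*√1787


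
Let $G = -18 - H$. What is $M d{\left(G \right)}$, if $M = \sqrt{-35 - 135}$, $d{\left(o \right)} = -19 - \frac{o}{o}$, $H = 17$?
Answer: $- 20 i \sqrt{170} \approx - 260.77 i$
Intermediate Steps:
$G = -35$ ($G = -18 - 17 = -35$)
$d{\left(o \right)} = -20$ ($d{\left(o \right)} = -19 - 1 = -20$)
$M = i \sqrt{170}$ ($M = \sqrt{-170} = i \sqrt{170} \approx 13.038 i$)
$M d{\left(G \right)} = i \sqrt{170} \left(-20\right) = - 20 i \sqrt{170}$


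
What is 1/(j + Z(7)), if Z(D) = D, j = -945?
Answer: -1/938 ≈ -0.0010661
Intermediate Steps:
1/(j + Z(7)) = 1/(-945 + 7) = 1/(-938) = -1/938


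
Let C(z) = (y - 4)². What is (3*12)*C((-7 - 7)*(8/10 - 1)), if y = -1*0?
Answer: 576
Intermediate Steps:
y = 0
C(z) = 16 (C(z) = (0 - 4)² = (-4)² = 16)
(3*12)*C((-7 - 7)*(8/10 - 1)) = (3*12)*16 = 36*16 = 576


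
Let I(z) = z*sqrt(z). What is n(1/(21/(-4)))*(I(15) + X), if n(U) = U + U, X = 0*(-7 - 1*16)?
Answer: -40*sqrt(15)/7 ≈ -22.131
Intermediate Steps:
I(z) = z**(3/2)
X = 0 (X = 0*(-7 - 16) = 0*(-23) = 0)
n(U) = 2*U
n(1/(21/(-4)))*(I(15) + X) = (2/((21/(-4))))*(15**(3/2) + 0) = (2/((21*(-1/4))))*(15*sqrt(15) + 0) = (2/(-21/4))*(15*sqrt(15)) = (2*(-4/21))*(15*sqrt(15)) = -40*sqrt(15)/7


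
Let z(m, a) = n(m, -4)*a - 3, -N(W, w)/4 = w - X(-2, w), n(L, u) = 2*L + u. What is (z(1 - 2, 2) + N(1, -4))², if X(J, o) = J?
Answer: 49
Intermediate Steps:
n(L, u) = u + 2*L
N(W, w) = -8 - 4*w (N(W, w) = -4*(w - 1*(-2)) = -4*(w + 2) = -4*(2 + w) = -8 - 4*w)
z(m, a) = -3 + a*(-4 + 2*m) (z(m, a) = (-4 + 2*m)*a - 3 = a*(-4 + 2*m) - 3 = -3 + a*(-4 + 2*m))
(z(1 - 2, 2) + N(1, -4))² = ((-3 + 2*2*(-2 + (1 - 2))) + (-8 - 4*(-4)))² = ((-3 + 2*2*(-2 - 1)) + (-8 + 16))² = ((-3 + 2*2*(-3)) + 8)² = ((-3 - 12) + 8)² = (-15 + 8)² = (-7)² = 49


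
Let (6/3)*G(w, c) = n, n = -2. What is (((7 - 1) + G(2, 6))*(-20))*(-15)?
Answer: 1500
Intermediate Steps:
G(w, c) = -1 (G(w, c) = (1/2)*(-2) = -1)
(((7 - 1) + G(2, 6))*(-20))*(-15) = (((7 - 1) - 1)*(-20))*(-15) = ((6 - 1)*(-20))*(-15) = (5*(-20))*(-15) = -100*(-15) = 1500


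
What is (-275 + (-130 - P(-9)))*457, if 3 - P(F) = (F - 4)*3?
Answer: -204279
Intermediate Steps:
P(F) = 15 - 3*F (P(F) = 3 - (F - 4)*3 = 3 - (-4 + F)*3 = 3 - (-12 + 3*F) = 3 + (12 - 3*F) = 15 - 3*F)
(-275 + (-130 - P(-9)))*457 = (-275 + (-130 - (15 - 3*(-9))))*457 = (-275 + (-130 - (15 + 27)))*457 = (-275 + (-130 - 1*42))*457 = (-275 + (-130 - 42))*457 = (-275 - 172)*457 = -447*457 = -204279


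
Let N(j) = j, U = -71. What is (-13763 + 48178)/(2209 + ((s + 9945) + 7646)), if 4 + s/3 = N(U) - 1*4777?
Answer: 34415/5244 ≈ 6.5627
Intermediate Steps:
s = -14556 (s = -12 + 3*(-71 - 1*4777) = -12 + 3*(-71 - 4777) = -12 + 3*(-4848) = -12 - 14544 = -14556)
(-13763 + 48178)/(2209 + ((s + 9945) + 7646)) = (-13763 + 48178)/(2209 + ((-14556 + 9945) + 7646)) = 34415/(2209 + (-4611 + 7646)) = 34415/(2209 + 3035) = 34415/5244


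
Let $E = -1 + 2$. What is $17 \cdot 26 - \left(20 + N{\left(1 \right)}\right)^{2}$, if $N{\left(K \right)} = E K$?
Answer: $1$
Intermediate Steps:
$E = 1$
$N{\left(K \right)} = K$ ($N{\left(K \right)} = 1 K = K$)
$17 \cdot 26 - \left(20 + N{\left(1 \right)}\right)^{2} = 17 \cdot 26 - \left(20 + 1\right)^{2} = 442 - 21^{2} = 442 - 441 = 1$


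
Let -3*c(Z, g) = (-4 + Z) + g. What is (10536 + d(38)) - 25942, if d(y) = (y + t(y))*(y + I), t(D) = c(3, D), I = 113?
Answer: -34591/3 ≈ -11530.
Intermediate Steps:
c(Z, g) = 4/3 - Z/3 - g/3 (c(Z, g) = -((-4 + Z) + g)/3 = -(-4 + Z + g)/3 = 4/3 - Z/3 - g/3)
t(D) = ⅓ - D/3 (t(D) = 4/3 - ⅓*3 - D/3 = 4/3 - 1 - D/3 = ⅓ - D/3)
d(y) = (113 + y)*(⅓ + 2*y/3) (d(y) = (y + (⅓ - y/3))*(y + 113) = (⅓ + 2*y/3)*(113 + y) = (113 + y)*(⅓ + 2*y/3))
(10536 + d(38)) - 25942 = (10536 + (113/3 + (⅔)*38² + (227/3)*38)) - 25942 = (10536 + (113/3 + (⅔)*1444 + 8626/3)) - 25942 = (10536 + (113/3 + 2888/3 + 8626/3)) - 25942 = (10536 + 11627/3) - 25942 = 43235/3 - 25942 = -34591/3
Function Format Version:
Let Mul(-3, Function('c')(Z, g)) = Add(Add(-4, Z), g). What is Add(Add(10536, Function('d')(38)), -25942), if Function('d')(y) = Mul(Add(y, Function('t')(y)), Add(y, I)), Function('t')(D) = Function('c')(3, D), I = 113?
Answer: Rational(-34591, 3) ≈ -11530.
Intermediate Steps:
Function('c')(Z, g) = Add(Rational(4, 3), Mul(Rational(-1, 3), Z), Mul(Rational(-1, 3), g)) (Function('c')(Z, g) = Mul(Rational(-1, 3), Add(Add(-4, Z), g)) = Mul(Rational(-1, 3), Add(-4, Z, g)) = Add(Rational(4, 3), Mul(Rational(-1, 3), Z), Mul(Rational(-1, 3), g)))
Function('t')(D) = Add(Rational(1, 3), Mul(Rational(-1, 3), D)) (Function('t')(D) = Add(Rational(4, 3), Mul(Rational(-1, 3), 3), Mul(Rational(-1, 3), D)) = Add(Rational(4, 3), -1, Mul(Rational(-1, 3), D)) = Add(Rational(1, 3), Mul(Rational(-1, 3), D)))
Function('d')(y) = Mul(Add(113, y), Add(Rational(1, 3), Mul(Rational(2, 3), y))) (Function('d')(y) = Mul(Add(y, Add(Rational(1, 3), Mul(Rational(-1, 3), y))), Add(y, 113)) = Mul(Add(Rational(1, 3), Mul(Rational(2, 3), y)), Add(113, y)) = Mul(Add(113, y), Add(Rational(1, 3), Mul(Rational(2, 3), y))))
Add(Add(10536, Function('d')(38)), -25942) = Add(Add(10536, Add(Rational(113, 3), Mul(Rational(2, 3), Pow(38, 2)), Mul(Rational(227, 3), 38))), -25942) = Add(Add(10536, Add(Rational(113, 3), Mul(Rational(2, 3), 1444), Rational(8626, 3))), -25942) = Add(Add(10536, Add(Rational(113, 3), Rational(2888, 3), Rational(8626, 3))), -25942) = Add(Add(10536, Rational(11627, 3)), -25942) = Add(Rational(43235, 3), -25942) = Rational(-34591, 3)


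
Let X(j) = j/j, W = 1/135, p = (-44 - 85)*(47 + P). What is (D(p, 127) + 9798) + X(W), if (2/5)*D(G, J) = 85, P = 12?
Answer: 20023/2 ≈ 10012.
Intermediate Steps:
p = -7611 (p = (-44 - 85)*(47 + 12) = -129*59 = -7611)
D(G, J) = 425/2 (D(G, J) = (5/2)*85 = 425/2)
W = 1/135 ≈ 0.0074074
X(j) = 1
(D(p, 127) + 9798) + X(W) = (425/2 + 9798) + 1 = 20021/2 + 1 = 20023/2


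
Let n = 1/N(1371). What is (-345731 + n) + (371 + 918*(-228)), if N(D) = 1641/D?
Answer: -303400751/547 ≈ -5.5466e+5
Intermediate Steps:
n = 457/547 (n = 1/(1641/1371) = 1/(1641*(1/1371)) = 1/(547/457) = 457/547 ≈ 0.83547)
(-345731 + n) + (371 + 918*(-228)) = (-345731 + 457/547) + (371 + 918*(-228)) = -189114400/547 + (371 - 209304) = -189114400/547 - 208933 = -303400751/547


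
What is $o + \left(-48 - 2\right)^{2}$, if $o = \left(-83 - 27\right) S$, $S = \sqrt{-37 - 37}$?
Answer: $2500 - 110 i \sqrt{74} \approx 2500.0 - 946.26 i$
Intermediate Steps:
$S = i \sqrt{74}$ ($S = \sqrt{-74} = i \sqrt{74} \approx 8.6023 i$)
$o = - 110 i \sqrt{74}$ ($o = \left(-83 - 27\right) i \sqrt{74} = - 110 i \sqrt{74} \approx - 946.26 i$)
$o + \left(-48 - 2\right)^{2} = - 110 i \sqrt{74} + \left(-48 - 2\right)^{2} = - 110 i \sqrt{74} + \left(-50\right)^{2} = - 110 i \sqrt{74} + 2500 = 2500 - 110 i \sqrt{74}$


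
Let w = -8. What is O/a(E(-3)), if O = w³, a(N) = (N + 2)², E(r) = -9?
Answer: -512/49 ≈ -10.449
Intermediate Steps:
a(N) = (2 + N)²
O = -512 (O = (-8)³ = -512)
O/a(E(-3)) = -512/(2 - 9)² = -512/((-7)²) = -512/49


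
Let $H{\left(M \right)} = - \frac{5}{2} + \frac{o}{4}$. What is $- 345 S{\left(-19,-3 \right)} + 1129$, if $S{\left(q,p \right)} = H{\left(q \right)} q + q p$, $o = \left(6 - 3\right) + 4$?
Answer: $- \frac{93809}{4} \approx -23452.0$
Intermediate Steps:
$o = 7$ ($o = 3 + 4 = 7$)
$H{\left(M \right)} = - \frac{3}{4}$ ($H{\left(M \right)} = - \frac{5}{2} + \frac{7}{4} = - \frac{3}{4}$)
$S{\left(q,p \right)} = - \frac{3 q}{4} + p q$ ($S{\left(q,p \right)} = - \frac{3 q}{4} + q p = - \frac{3 q}{4} + p q$)
$- 345 S{\left(-19,-3 \right)} + 1129 = - 345 \cdot \frac{1}{4} \left(-19\right) \left(-3 + 4 \left(-3\right)\right) + 1129 = - 345 \cdot \frac{1}{4} \left(-19\right) \left(-3 - 12\right) + 1129 = - 345 \cdot \frac{1}{4} \left(-19\right) \left(-15\right) + 1129 = \left(-345\right) \frac{285}{4} + 1129 = - \frac{98325}{4} + 1129 = - \frac{93809}{4}$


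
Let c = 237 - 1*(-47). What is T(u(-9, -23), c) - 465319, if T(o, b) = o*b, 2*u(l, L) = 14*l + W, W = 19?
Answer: -480513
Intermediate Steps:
u(l, L) = 19/2 + 7*l (u(l, L) = (14*l + 19)/2 = (19 + 14*l)/2 = 19/2 + 7*l)
c = 284 (c = 237 + 47 = 284)
T(o, b) = b*o
T(u(-9, -23), c) - 465319 = 284*(19/2 + 7*(-9)) - 465319 = 284*(19/2 - 63) - 465319 = 284*(-107/2) - 465319 = -15194 - 465319 = -480513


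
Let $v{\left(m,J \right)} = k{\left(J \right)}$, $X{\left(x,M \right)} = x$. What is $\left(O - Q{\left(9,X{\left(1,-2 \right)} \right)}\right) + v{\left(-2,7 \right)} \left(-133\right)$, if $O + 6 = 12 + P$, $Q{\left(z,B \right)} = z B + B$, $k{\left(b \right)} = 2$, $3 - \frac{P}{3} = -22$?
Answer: $-195$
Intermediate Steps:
$P = 75$ ($P = 9 - -66 = 9 + 66 = 75$)
$Q{\left(z,B \right)} = B + B z$ ($Q{\left(z,B \right)} = B z + B = B + B z$)
$O = 81$ ($O = -6 + \left(12 + 75\right) = -6 + 87 = 81$)
$v{\left(m,J \right)} = 2$
$\left(O - Q{\left(9,X{\left(1,-2 \right)} \right)}\right) + v{\left(-2,7 \right)} \left(-133\right) = \left(81 - 1 \left(1 + 9\right)\right) + 2 \left(-133\right) = \left(81 - 1 \cdot 10\right) - 266 = \left(81 - 10\right) - 266 = 71 - 266 = -195$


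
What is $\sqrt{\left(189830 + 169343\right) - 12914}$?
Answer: $\sqrt{346259} \approx 588.44$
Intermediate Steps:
$\sqrt{\left(189830 + 169343\right) - 12914} = \sqrt{359173 - 12914} = \sqrt{346259}$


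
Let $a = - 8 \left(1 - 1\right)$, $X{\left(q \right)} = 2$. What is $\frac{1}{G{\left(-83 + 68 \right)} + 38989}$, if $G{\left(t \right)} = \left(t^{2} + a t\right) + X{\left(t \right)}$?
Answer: $\frac{1}{39216} \approx 2.55 \cdot 10^{-5}$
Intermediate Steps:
$a = 0$ ($a = \left(-8\right) 0 = 0$)
$G{\left(t \right)} = 2 + t^{2}$ ($G{\left(t \right)} = \left(t^{2} + 0 t\right) + 2 = \left(t^{2} + 0\right) + 2 = t^{2} + 2 = 2 + t^{2}$)
$\frac{1}{G{\left(-83 + 68 \right)} + 38989} = \frac{1}{\left(2 + \left(-83 + 68\right)^{2}\right) + 38989} = \frac{1}{\left(2 + \left(-15\right)^{2}\right) + 38989} = \frac{1}{\left(2 + 225\right) + 38989} = \frac{1}{227 + 38989} = \frac{1}{39216}$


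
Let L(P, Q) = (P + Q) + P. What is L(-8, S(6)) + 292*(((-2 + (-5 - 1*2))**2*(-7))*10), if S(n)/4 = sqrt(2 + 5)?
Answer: -1655656 + 4*sqrt(7) ≈ -1.6556e+6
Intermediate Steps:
S(n) = 4*sqrt(7) (S(n) = 4*sqrt(2 + 5) = 4*sqrt(7))
L(P, Q) = Q + 2*P
L(-8, S(6)) + 292*(((-2 + (-5 - 1*2))**2*(-7))*10) = (4*sqrt(7) + 2*(-8)) + 292*(((-2 + (-5 - 1*2))**2*(-7))*10) = (4*sqrt(7) - 16) + 292*(((-2 + (-5 - 2))**2*(-7))*10) = (-16 + 4*sqrt(7)) + 292*(((-2 - 7)**2*(-7))*10) = (-16 + 4*sqrt(7)) + 292*(((-9)**2*(-7))*10) = (-16 + 4*sqrt(7)) + 292*((81*(-7))*10) = (-16 + 4*sqrt(7)) + 292*(-567*10) = (-16 + 4*sqrt(7)) + 292*(-5670) = (-16 + 4*sqrt(7)) - 1655640 = -1655656 + 4*sqrt(7)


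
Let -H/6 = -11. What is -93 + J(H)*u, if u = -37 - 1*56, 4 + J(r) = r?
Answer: -5859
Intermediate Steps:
H = 66 (H = -6*(-11) = 66)
J(r) = -4 + r
u = -93 (u = -37 - 56 = -93)
-93 + J(H)*u = -93 + (-4 + 66)*(-93) = -93 + 62*(-93) = -93 - 5766 = -5859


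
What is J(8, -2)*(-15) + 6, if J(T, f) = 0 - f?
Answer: -24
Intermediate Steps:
J(T, f) = -f
J(8, -2)*(-15) + 6 = -1*(-2)*(-15) + 6 = 2*(-15) + 6 = -30 + 6 = -24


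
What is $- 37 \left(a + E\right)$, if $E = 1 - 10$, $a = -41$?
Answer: $1850$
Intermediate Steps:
$E = -9$ ($E = 1 - 10 = -9$)
$- 37 \left(a + E\right) = - 37 \left(-41 - 9\right) = \left(-37\right) \left(-50\right) = 1850$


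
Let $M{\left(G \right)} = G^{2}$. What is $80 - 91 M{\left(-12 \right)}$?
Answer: $-13024$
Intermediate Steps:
$80 - 91 M{\left(-12 \right)} = 80 - 91 \left(-12\right)^{2} = 80 - 13104 = -13024$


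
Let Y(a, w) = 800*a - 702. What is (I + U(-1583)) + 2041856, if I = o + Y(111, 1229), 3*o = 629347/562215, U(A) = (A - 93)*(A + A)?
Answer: 12542179578997/1686645 ≈ 7.4362e+6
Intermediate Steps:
Y(a, w) = -702 + 800*a
U(A) = 2*A*(-93 + A) (U(A) = (-93 + A)*(2*A) = 2*A*(-93 + A))
o = 629347/1686645 (o = (629347/562215)/3 = (629347*(1/562215))/3 = (1/3)*(629347/562215) = 629347/1686645 ≈ 0.37314)
I = 148590680557/1686645 (I = 629347/1686645 + (-702 + 800*111) = 629347/1686645 + (-702 + 88800) = 629347/1686645 + 88098 = 148590680557/1686645 ≈ 88098.)
(I + U(-1583)) + 2041856 = (148590680557/1686645 + 2*(-1583)*(-93 - 1583)) + 2041856 = (148590680557/1686645 + 2*(-1583)*(-1676)) + 2041856 = (148590680557/1686645 + 5306216) + 2041856 = 9098293365877/1686645 + 2041856 = 12542179578997/1686645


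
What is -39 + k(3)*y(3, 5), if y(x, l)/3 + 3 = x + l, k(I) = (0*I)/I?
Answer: -39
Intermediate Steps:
k(I) = 0 (k(I) = 0/I = 0)
y(x, l) = -9 + 3*l + 3*x (y(x, l) = -9 + 3*(x + l) = -9 + 3*(l + x) = -9 + (3*l + 3*x) = -9 + 3*l + 3*x)
-39 + k(3)*y(3, 5) = -39 + 0*(-9 + 3*5 + 3*3) = -39 + 0*(-9 + 15 + 9) = -39 + 0*15 = -39 + 0 = -39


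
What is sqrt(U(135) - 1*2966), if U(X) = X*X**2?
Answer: sqrt(2457409) ≈ 1567.6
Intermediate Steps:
U(X) = X**3
sqrt(U(135) - 1*2966) = sqrt(135**3 - 1*2966) = sqrt(2460375 - 2966) = sqrt(2457409)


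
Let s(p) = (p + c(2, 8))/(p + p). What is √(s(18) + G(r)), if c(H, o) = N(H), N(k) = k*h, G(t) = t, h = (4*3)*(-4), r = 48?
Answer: 5*√66/6 ≈ 6.7700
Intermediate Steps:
h = -48 (h = 12*(-4) = -48)
N(k) = -48*k (N(k) = k*(-48) = -48*k)
c(H, o) = -48*H
s(p) = (-96 + p)/(2*p) (s(p) = (p - 48*2)/(p + p) = (p - 96)/((2*p)) = (-96 + p)*(1/(2*p)) = (-96 + p)/(2*p))
√(s(18) + G(r)) = √((½)*(-96 + 18)/18 + 48) = √((½)*(1/18)*(-78) + 48) = √(-13/6 + 48) = √(275/6) = 5*√66/6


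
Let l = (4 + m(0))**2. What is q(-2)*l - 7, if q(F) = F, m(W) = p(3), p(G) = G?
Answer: -105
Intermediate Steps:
m(W) = 3
l = 49 (l = (4 + 3)**2 = 7**2 = 49)
q(-2)*l - 7 = -2*49 - 7 = -98 - 7 = -105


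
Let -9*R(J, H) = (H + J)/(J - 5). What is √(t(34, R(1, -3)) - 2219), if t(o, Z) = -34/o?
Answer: 2*I*√555 ≈ 47.117*I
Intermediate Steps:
R(J, H) = -(H + J)/(9*(-5 + J)) (R(J, H) = -(H + J)/(9*(J - 5)) = -(H + J)/(9*(-5 + J)))
√(t(34, R(1, -3)) - 2219) = √(-34/34 - 2219) = √(-34*1/34 - 2219) = √(-1 - 2219) = √(-2220) = 2*I*√555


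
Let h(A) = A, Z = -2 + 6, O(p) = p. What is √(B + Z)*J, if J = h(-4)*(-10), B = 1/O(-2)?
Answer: 20*√14 ≈ 74.833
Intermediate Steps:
Z = 4
B = -½ (B = 1/(-2) = -½ ≈ -0.50000)
J = 40 (J = -4*(-10) = 40)
√(B + Z)*J = √(-½ + 4)*40 = √(7/2)*40 = (√14/2)*40 = 20*√14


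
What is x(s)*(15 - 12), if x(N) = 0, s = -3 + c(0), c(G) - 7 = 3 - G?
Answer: 0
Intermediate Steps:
c(G) = 10 - G (c(G) = 7 + (3 - G) = 10 - G)
s = 7 (s = -3 + (10 - 1*0) = -3 + (10 + 0) = -3 + 10 = 7)
x(s)*(15 - 12) = 0*(15 - 12) = 0*3 = 0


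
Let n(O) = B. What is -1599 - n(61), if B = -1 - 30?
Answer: -1568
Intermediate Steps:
B = -31
n(O) = -31
-1599 - n(61) = -1599 - 1*(-31) = -1599 + 31 = -1568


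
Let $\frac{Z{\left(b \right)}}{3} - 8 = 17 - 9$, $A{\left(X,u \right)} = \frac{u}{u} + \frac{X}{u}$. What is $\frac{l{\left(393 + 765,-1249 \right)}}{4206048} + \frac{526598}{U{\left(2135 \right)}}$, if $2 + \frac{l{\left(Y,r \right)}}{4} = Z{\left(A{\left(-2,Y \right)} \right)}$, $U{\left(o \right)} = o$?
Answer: $\frac{39551729599}{160355580} \approx 246.65$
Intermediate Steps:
$A{\left(X,u \right)} = 1 + \frac{X}{u}$
$Z{\left(b \right)} = 48$ ($Z{\left(b \right)} = 24 + 3 \left(17 - 9\right) = 24 + 3 \cdot 8 = 24 + 24 = 48$)
$l{\left(Y,r \right)} = 184$ ($l{\left(Y,r \right)} = -8 + 4 \cdot 48 = -8 + 192 = 184$)
$\frac{l{\left(393 + 765,-1249 \right)}}{4206048} + \frac{526598}{U{\left(2135 \right)}} = \frac{184}{4206048} + \frac{526598}{2135} = 184 \cdot \frac{1}{4206048} + 526598 \cdot \frac{1}{2135} = \frac{23}{525756} + \frac{526598}{2135} = \frac{39551729599}{160355580}$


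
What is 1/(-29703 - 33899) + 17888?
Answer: 1137712575/63602 ≈ 17888.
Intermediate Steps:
1/(-29703 - 33899) + 17888 = 1/(-63602) + 17888 = -1/63602 + 17888 = 1137712575/63602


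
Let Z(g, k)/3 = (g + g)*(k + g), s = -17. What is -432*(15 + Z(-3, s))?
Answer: -162000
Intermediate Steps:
Z(g, k) = 6*g*(g + k) (Z(g, k) = 3*((g + g)*(k + g)) = 3*((2*g)*(g + k)) = 3*(2*g*(g + k)) = 6*g*(g + k))
-432*(15 + Z(-3, s)) = -432*(15 + 6*(-3)*(-3 - 17)) = -432*(15 + 6*(-3)*(-20)) = -432*(15 + 360) = -432*375 = -162000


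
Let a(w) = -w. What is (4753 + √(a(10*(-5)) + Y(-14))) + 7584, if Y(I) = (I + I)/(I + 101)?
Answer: 12337 + √376014/87 ≈ 12344.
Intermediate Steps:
Y(I) = 2*I/(101 + I) (Y(I) = (2*I)/(101 + I) = 2*I/(101 + I))
(4753 + √(a(10*(-5)) + Y(-14))) + 7584 = (4753 + √(-10*(-5) + 2*(-14)/(101 - 14))) + 7584 = (4753 + √(-1*(-50) + 2*(-14)/87)) + 7584 = (4753 + √(50 + 2*(-14)*(1/87))) + 7584 = (4753 + √(50 - 28/87)) + 7584 = (4753 + √(4322/87)) + 7584 = (4753 + √376014/87) + 7584 = 12337 + √376014/87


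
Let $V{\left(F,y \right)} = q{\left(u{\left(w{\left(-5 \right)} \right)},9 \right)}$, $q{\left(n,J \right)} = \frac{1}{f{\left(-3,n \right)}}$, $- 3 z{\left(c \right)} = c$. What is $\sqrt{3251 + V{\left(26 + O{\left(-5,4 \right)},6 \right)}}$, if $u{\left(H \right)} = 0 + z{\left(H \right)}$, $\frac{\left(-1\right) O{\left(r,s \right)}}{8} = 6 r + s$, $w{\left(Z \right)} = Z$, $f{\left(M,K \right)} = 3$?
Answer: $\frac{\sqrt{29262}}{3} \approx 57.02$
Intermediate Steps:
$z{\left(c \right)} = - \frac{c}{3}$
$O{\left(r,s \right)} = - 48 r - 8 s$ ($O{\left(r,s \right)} = - 8 \left(6 r + s\right) = - 8 \left(s + 6 r\right) = - 48 r - 8 s$)
$u{\left(H \right)} = - \frac{H}{3}$ ($u{\left(H \right)} = 0 - \frac{H}{3} = - \frac{H}{3}$)
$q{\left(n,J \right)} = \frac{1}{3}$
$V{\left(F,y \right)} = \frac{1}{3}$
$\sqrt{3251 + V{\left(26 + O{\left(-5,4 \right)},6 \right)}} = \sqrt{3251 + \frac{1}{3}} = \sqrt{\frac{9754}{3}} = \frac{\sqrt{29262}}{3}$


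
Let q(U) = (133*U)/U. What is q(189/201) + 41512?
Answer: 41645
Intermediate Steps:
q(U) = 133
q(189/201) + 41512 = 133 + 41512 = 41645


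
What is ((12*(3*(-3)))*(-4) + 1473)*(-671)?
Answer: -1278255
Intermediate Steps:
((12*(3*(-3)))*(-4) + 1473)*(-671) = ((12*(-9))*(-4) + 1473)*(-671) = (-108*(-4) + 1473)*(-671) = (432 + 1473)*(-671) = 1905*(-671) = -1278255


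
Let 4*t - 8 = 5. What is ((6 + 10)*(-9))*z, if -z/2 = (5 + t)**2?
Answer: 19602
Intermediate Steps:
t = 13/4 (t = 2 + (1/4)*5 = 2 + 5/4 = 13/4 ≈ 3.2500)
z = -1089/8 (z = -2*(5 + 13/4)**2 = -2*(33/4)**2 = -2*1089/16 = -1089/8 ≈ -136.13)
((6 + 10)*(-9))*z = ((6 + 10)*(-9))*(-1089/8) = (16*(-9))*(-1089/8) = -144*(-1089/8) = 19602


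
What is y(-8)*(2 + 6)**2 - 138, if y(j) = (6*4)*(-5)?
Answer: -7818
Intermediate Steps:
y(j) = -120 (y(j) = 24*(-5) = -120)
y(-8)*(2 + 6)**2 - 138 = -120*(2 + 6)**2 - 138 = -120*8**2 - 138 = -120*64 - 138 = -7680 - 138 = -7818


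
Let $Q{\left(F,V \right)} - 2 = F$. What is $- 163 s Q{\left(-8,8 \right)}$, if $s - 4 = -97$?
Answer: $-90954$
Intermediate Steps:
$s = -93$ ($s = 4 - 97 = -93$)
$Q{\left(F,V \right)} = 2 + F$
$- 163 s Q{\left(-8,8 \right)} = \left(-163\right) \left(-93\right) \left(2 - 8\right) = 15159 \left(-6\right) = -90954$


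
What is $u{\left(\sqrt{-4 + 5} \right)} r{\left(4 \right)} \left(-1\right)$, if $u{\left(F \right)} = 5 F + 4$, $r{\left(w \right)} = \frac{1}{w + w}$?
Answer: $- \frac{9}{8} \approx -1.125$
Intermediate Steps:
$r{\left(w \right)} = \frac{1}{2 w}$
$u{\left(F \right)} = 4 + 5 F$
$u{\left(\sqrt{-4 + 5} \right)} r{\left(4 \right)} \left(-1\right) = \left(4 + 5 \sqrt{-4 + 5}\right) \frac{1}{2 \cdot 4} \left(-1\right) = \left(4 + 5 \sqrt{1}\right) \frac{1}{2} \cdot \frac{1}{4} \left(-1\right) = \left(4 + 5 \cdot 1\right) \frac{1}{8} \left(-1\right) = \left(4 + 5\right) \frac{1}{8} \left(-1\right) = 9 \cdot \frac{1}{8} \left(-1\right) = \frac{9}{8} \left(-1\right) = - \frac{9}{8}$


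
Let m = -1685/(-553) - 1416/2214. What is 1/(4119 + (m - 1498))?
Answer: 204057/535324654 ≈ 0.00038118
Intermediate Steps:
m = 491257/204057 (m = -1685*(-1/553) - 1416*1/2214 = 1685/553 - 236/369 = 491257/204057 ≈ 2.4074)
1/(4119 + (m - 1498)) = 1/(4119 + (491257/204057 - 1498)) = 1/(4119 - 305186129/204057) = 1/(535324654/204057) = 204057/535324654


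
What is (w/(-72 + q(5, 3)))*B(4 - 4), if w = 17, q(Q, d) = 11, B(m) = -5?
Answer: 85/61 ≈ 1.3934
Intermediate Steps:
(w/(-72 + q(5, 3)))*B(4 - 4) = (17/(-72 + 11))*(-5) = (17/(-61))*(-5) = -1/61*17*(-5) = -17/61*(-5) = 85/61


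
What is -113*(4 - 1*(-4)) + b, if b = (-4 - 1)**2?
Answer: -879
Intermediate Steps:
b = 25 (b = (-5)**2 = 25)
-113*(4 - 1*(-4)) + b = -113*(4 - 1*(-4)) + 25 = -113*(4 + 4) + 25 = -113*8 + 25 = -904 + 25 = -879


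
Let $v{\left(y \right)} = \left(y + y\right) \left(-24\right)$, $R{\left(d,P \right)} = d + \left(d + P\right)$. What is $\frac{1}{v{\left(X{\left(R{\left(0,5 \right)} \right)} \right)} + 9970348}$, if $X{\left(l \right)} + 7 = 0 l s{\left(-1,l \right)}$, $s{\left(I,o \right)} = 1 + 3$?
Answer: $\frac{1}{9970684} \approx 1.0029 \cdot 10^{-7}$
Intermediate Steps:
$s{\left(I,o \right)} = 4$
$R{\left(d,P \right)} = P + 2 d$ ($R{\left(d,P \right)} = d + \left(P + d\right) = P + 2 d$)
$X{\left(l \right)} = -7$ ($X{\left(l \right)} = -7 + 0 l 4 = -7 + 0 \cdot 4 = -7 + 0 = -7$)
$v{\left(y \right)} = - 48 y$ ($v{\left(y \right)} = 2 y \left(-24\right) = - 48 y$)
$\frac{1}{v{\left(X{\left(R{\left(0,5 \right)} \right)} \right)} + 9970348} = \frac{1}{\left(-48\right) \left(-7\right) + 9970348} = \frac{1}{336 + 9970348} = \frac{1}{9970684}$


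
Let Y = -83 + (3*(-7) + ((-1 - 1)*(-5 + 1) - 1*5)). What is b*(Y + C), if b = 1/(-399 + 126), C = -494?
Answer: 85/39 ≈ 2.1795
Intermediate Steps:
b = -1/273 (b = 1/(-273) = -1/273 ≈ -0.0036630)
Y = -101 (Y = -83 + (-21 + (-2*(-4) - 5)) = -83 + (-21 + (8 - 5)) = -83 + (-21 + 3) = -83 - 18 = -101)
b*(Y + C) = -(-101 - 494)/273 = -1/273*(-595) = 85/39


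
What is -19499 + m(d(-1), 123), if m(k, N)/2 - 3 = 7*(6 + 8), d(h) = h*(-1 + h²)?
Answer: -19297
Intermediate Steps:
m(k, N) = 202 (m(k, N) = 6 + 2*(7*(6 + 8)) = 6 + 2*(7*14) = 6 + 2*98 = 6 + 196 = 202)
-19499 + m(d(-1), 123) = -19499 + 202 = -19297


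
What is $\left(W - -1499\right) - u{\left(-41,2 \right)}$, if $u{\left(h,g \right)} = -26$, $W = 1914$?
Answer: $3439$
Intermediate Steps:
$\left(W - -1499\right) - u{\left(-41,2 \right)} = \left(1914 - -1499\right) - -26 = \left(1914 + 1499\right) + 26 = 3413 + 26 = 3439$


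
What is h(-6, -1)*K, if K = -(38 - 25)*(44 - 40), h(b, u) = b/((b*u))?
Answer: 52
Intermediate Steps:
h(b, u) = 1/u (h(b, u) = b*(1/(b*u)) = 1/u)
K = -52 (K = -13*4 = -1*52 = -52)
h(-6, -1)*K = -52/(-1) = -1*(-52) = 52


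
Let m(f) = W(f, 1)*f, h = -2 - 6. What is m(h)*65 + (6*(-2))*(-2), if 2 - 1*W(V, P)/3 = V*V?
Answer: 96744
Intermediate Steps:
W(V, P) = 6 - 3*V**2 (W(V, P) = 6 - 3*V*V = 6 - 3*V**2)
h = -8
m(f) = f*(6 - 3*f**2) (m(f) = (6 - 3*f**2)*f = f*(6 - 3*f**2))
m(h)*65 + (6*(-2))*(-2) = (3*(-8)*(2 - 1*(-8)**2))*65 + (6*(-2))*(-2) = (3*(-8)*(2 - 1*64))*65 - 12*(-2) = (3*(-8)*(2 - 64))*65 + 24 = (3*(-8)*(-62))*65 + 24 = 1488*65 + 24 = 96720 + 24 = 96744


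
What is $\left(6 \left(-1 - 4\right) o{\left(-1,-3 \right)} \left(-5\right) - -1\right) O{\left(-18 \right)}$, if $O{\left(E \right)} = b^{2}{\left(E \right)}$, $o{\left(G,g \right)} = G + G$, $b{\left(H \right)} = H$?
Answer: $-96876$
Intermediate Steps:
$o{\left(G,g \right)} = 2 G$
$O{\left(E \right)} = E^{2}$
$\left(6 \left(-1 - 4\right) o{\left(-1,-3 \right)} \left(-5\right) - -1\right) O{\left(-18 \right)} = \left(6 \left(-1 - 4\right) 2 \left(-1\right) \left(-5\right) - -1\right) \left(-18\right)^{2} = \left(6 \left(-5\right) \left(-2\right) \left(-5\right) + 1\right) 324 = \left(\left(-30\right) \left(-2\right) \left(-5\right) + 1\right) 324 = \left(60 \left(-5\right) + 1\right) 324 = \left(-300 + 1\right) 324 = \left(-299\right) 324 = -96876$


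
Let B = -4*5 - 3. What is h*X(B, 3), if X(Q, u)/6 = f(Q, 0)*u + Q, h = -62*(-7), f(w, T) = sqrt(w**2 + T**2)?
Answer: 119784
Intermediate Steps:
f(w, T) = sqrt(T**2 + w**2)
B = -23 (B = -20 - 3 = -23)
h = 434
X(Q, u) = 6*Q + 6*u*sqrt(Q**2) (X(Q, u) = 6*(sqrt(0**2 + Q**2)*u + Q) = 6*(sqrt(0 + Q**2)*u + Q) = 6*(sqrt(Q**2)*u + Q) = 6*(u*sqrt(Q**2) + Q) = 6*(Q + u*sqrt(Q**2)) = 6*Q + 6*u*sqrt(Q**2))
h*X(B, 3) = 434*(6*(-23) + 6*3*sqrt((-23)**2)) = 434*(-138 + 6*3*sqrt(529)) = 434*(-138 + 6*3*23) = 434*(-138 + 414) = 434*276 = 119784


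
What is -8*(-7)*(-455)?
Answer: -25480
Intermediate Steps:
-8*(-7)*(-455) = 56*(-455) = -25480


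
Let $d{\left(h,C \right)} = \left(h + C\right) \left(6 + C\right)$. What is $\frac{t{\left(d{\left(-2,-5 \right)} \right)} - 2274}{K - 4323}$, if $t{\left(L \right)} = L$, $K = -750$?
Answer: $\frac{2281}{5073} \approx 0.44964$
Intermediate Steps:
$d{\left(h,C \right)} = \left(6 + C\right) \left(C + h\right)$ ($d{\left(h,C \right)} = \left(C + h\right) \left(6 + C\right) = \left(6 + C\right) \left(C + h\right)$)
$\frac{t{\left(d{\left(-2,-5 \right)} \right)} - 2274}{K - 4323} = \frac{\left(\left(-5\right)^{2} + 6 \left(-5\right) + 6 \left(-2\right) - -10\right) - 2274}{-750 - 4323} = \frac{\left(25 - 30 - 12 + 10\right) - 2274}{-5073} = \left(-7 - 2274\right) \left(- \frac{1}{5073}\right) = \left(-2281\right) \left(- \frac{1}{5073}\right) = \frac{2281}{5073}$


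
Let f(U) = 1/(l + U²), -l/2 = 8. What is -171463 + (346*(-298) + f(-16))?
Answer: -65897039/240 ≈ -2.7457e+5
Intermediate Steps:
l = -16 (l = -2*8 = -16)
f(U) = 1/(-16 + U²)
-171463 + (346*(-298) + f(-16)) = -171463 + (346*(-298) + 1/(-16 + (-16)²)) = -171463 + (-103108 + 1/(-16 + 256)) = -171463 + (-103108 + 1/240) = -171463 - 24745919/240 = -65897039/240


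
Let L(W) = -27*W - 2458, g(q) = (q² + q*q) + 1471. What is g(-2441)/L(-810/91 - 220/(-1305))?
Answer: -31452744687/5864444 ≈ -5363.3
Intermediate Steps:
g(q) = 1471 + 2*q² (g(q) = (q² + q²) + 1471 = 2*q² + 1471 = 1471 + 2*q²)
L(W) = -2458 - 27*W
g(-2441)/L(-810/91 - 220/(-1305)) = (1471 + 2*(-2441)²)/(-2458 - 27*(-810/91 - 220/(-1305))) = (1471 + 2*5958481)/(-2458 - 27*(-810*1/91 - 220*(-1/1305))) = (1471 + 11916962)/(-2458 - 27*(-810/91 + 44/261)) = 11918433/(-2458 - 27*(-207406/23751)) = 11918433/(-2458 + 622218/2639) = 11918433/(-5864444/2639) = 11918433*(-2639/5864444) = -31452744687/5864444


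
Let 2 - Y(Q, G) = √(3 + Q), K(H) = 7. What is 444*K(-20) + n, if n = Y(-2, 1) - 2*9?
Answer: 3091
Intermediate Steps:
Y(Q, G) = 2 - √(3 + Q)
n = -17 (n = (2 - √(3 - 2)) - 2*9 = (2 - √1) - 18 = (2 - 1*1) - 18 = (2 - 1) - 18 = 1 - 18 = -17)
444*K(-20) + n = 444*7 - 17 = 3108 - 17 = 3091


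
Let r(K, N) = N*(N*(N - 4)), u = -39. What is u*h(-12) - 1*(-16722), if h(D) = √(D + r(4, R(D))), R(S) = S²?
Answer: 16722 - 78*√725757 ≈ -49727.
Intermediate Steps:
r(K, N) = N²*(-4 + N) (r(K, N) = N*(N*(-4 + N)) = N²*(-4 + N))
h(D) = √(D + D⁴*(-4 + D²)) (h(D) = √(D + (D²)²*(-4 + D²)) = √(D + D⁴*(-4 + D²)))
u*h(-12) - 1*(-16722) = -39*√(-12 + (-12)⁶ - 4*(-12)⁴) - 1*(-16722) = -39*√(-12 + 2985984 - 4*20736) + 16722 = -39*√(-12 + 2985984 - 82944) + 16722 = -78*√725757 + 16722 = 16722 - 78*√725757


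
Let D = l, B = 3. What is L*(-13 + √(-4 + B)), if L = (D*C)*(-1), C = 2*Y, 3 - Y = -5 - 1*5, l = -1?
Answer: -338 + 26*I ≈ -338.0 + 26.0*I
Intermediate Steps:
Y = 13 (Y = 3 - (-5 - 1*5) = 3 - (-5 - 5) = 3 - 1*(-10) = 3 + 10 = 13)
C = 26 (C = 2*13 = 26)
D = -1
L = 26 (L = -1*26*(-1) = -26*(-1) = 26)
L*(-13 + √(-4 + B)) = 26*(-13 + √(-4 + 3)) = 26*(-13 + √(-1)) = 26*(-13 + I) = -338 + 26*I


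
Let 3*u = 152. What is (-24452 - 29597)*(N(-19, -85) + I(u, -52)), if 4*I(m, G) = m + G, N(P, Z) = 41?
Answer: -6593978/3 ≈ -2.1980e+6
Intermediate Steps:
u = 152/3 (u = (⅓)*152 = 152/3 ≈ 50.667)
I(m, G) = G/4 + m/4 (I(m, G) = (m + G)/4 = (G + m)/4 = G/4 + m/4)
(-24452 - 29597)*(N(-19, -85) + I(u, -52)) = (-24452 - 29597)*(41 + ((¼)*(-52) + (¼)*(152/3))) = -54049*(41 + (-13 + 38/3)) = -54049*(41 - ⅓) = -54049*122/3 = -6593978/3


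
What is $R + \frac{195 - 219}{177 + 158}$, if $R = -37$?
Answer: $- \frac{12419}{335} \approx -37.072$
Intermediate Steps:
$R + \frac{195 - 219}{177 + 158} = -37 + \frac{195 - 219}{177 + 158} = -37 - \frac{24}{335} = - \frac{12419}{335}$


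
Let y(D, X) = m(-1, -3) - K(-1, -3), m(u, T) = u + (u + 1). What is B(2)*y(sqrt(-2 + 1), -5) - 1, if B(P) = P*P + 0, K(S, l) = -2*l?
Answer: -29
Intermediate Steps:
m(u, T) = 1 + 2*u (m(u, T) = u + (1 + u) = 1 + 2*u)
y(D, X) = -7 (y(D, X) = (1 + 2*(-1)) - (-2)*(-3) = (1 - 2) - 1*6 = -1 - 6 = -7)
B(P) = P**2 (B(P) = P**2 + 0 = P**2)
B(2)*y(sqrt(-2 + 1), -5) - 1 = 2**2*(-7) - 1 = 4*(-7) - 1 = -28 - 1 = -29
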